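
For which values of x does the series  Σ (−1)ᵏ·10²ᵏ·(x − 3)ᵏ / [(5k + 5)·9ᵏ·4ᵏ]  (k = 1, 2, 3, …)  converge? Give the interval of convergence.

(66/25, 84/25]

Ratio test: |a_{k+1}/a_k| = [(5k + 5)/(5(k+1) + 5)] · 100/(9·4) → 25/9 as k → ∞.
Thus R = 1/(25/9) = 9/25.
When x = 84/25, an alternating series whose terms decrease to 0 in absolute value, so it converges by the Leibniz criterion.
At x = 66/25: comparison with the harmonic series Σ 1/k shows the series diverges.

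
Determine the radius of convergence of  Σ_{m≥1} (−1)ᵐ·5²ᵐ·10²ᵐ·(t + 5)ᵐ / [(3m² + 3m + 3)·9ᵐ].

The ratio of consecutive coefficients is [(3m² + 3m + 3)/(3(m+1)² + 3(m+1) + 3)] · 25·100/9 → 2500/9.
Thus R = 1/(2500/9) = 9/2500.

R = 9/2500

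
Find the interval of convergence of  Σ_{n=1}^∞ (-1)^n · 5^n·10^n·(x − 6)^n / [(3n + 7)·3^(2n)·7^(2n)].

The ratio of consecutive coefficients is [(3n + 7)/(3(n+1) + 7)] · 5·10/(9·49) → 50/441.
Thus R = 1/(50/441) = 441/50.
At x = 741/50: an alternating series whose terms decrease to 0 in absolute value, so it converges by the Leibniz criterion.
Check x = -141/50: the terms are asymptotic to a nonzero constant times 1/n, so the series diverges by limit comparison with Σ 1/n.

(-141/50, 741/50]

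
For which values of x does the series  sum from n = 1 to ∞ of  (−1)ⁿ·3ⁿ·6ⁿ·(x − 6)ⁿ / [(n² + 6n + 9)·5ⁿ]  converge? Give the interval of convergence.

[103/18, 113/18]

By the ratio test, |a_{n+1}/a_n| = [(n² + 6n + 9)/((n+1)² + 6(n+1) + 9)] · 3·6/5 → 18/5.
The series converges when 18/5 · |x − 6| < 1, giving R = 5/18.
At x = 113/18: absolute convergence follows by limit comparison with Σ 1/n².
Check x = 103/18: the series is dominated by a constant times Σ 1/n², which converges (p = 2 > 1).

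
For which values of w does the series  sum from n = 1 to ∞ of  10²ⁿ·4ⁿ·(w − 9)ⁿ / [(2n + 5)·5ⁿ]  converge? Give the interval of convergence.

[719/80, 721/80)

Apply the ratio test: |a_{n+1}| / |a_n| = [(2n + 5)/(2(n+1) + 5)] · 100·4/5, which tends to 80 as n → ∞.
Thus R = 1/(80) = 1/80.
Check w = 721/80: the terms behave like c/n; limit comparison with the harmonic series gives divergence.
Check w = 719/80: the terms alternate in sign and decrease monotonically to 0 in absolute value (size ~ c/n), so the alternating series test gives convergence.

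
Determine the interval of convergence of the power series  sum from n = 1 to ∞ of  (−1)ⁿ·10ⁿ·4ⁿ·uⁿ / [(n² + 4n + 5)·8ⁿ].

[-1/5, 1/5]

Apply the ratio test: |a_{n+1}| / |a_n| = [(n² + 4n + 5)/((n+1)² + 4(n+1) + 5)] · 10·4/8, which tends to 5 as n → ∞.
The series converges when 5 · |u| < 1, giving R = 1/5.
When u = 1/5, absolute convergence follows by limit comparison with Σ 1/n².
At u = -1/5: the series is dominated by a constant times Σ 1/n², which converges (p = 2 > 1).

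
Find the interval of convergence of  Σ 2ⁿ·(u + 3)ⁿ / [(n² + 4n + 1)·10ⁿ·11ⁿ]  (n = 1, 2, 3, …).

[-58, 52]

The ratio of consecutive coefficients is [(n² + 4n + 1)/((n+1)² + 4(n+1) + 1)] · 2/(10·11) → 1/55.
Hence the series converges for |u + 3| < 1/(1/55) = 55, so the radius of convergence is 55.
Endpoint u = 52: the terms are on the order of 1/n², so the series converges absolutely by comparison with the p-series (p = 2 > 1).
Check u = -58: the terms are on the order of 1/n², so the series converges absolutely by comparison with the p-series (p = 2 > 1).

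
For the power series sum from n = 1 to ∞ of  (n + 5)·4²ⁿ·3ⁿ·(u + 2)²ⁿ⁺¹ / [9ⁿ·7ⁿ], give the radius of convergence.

R = √21/4

Ratio test: |a_{n+1}/a_n| = [((n+1) + 5)/(n + 5)] · 16·3/(9·7) → 16/21 as n → ∞.
Writing y = (u + 2)², the series in y has radius 21/16, so |u + 2| < √(21/16) and R = √21/4.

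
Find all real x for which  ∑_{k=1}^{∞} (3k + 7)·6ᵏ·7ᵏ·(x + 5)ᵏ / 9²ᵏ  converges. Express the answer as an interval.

(-97/14, -43/14)

The ratio of consecutive coefficients is [(3(k+1) + 7)/(3k + 7)] · 6·7/81 → 14/27.
Convergence for |x + 5| · 14/27 < 1, i.e. |x + 5| < 27/14. So R = 27/14.
At x = -43/14: the terms have absolute value of order k, which does not tend to 0, so the series diverges by the divergence test.
When x = -97/14, the k-th term does not approach 0; divergence by the term test.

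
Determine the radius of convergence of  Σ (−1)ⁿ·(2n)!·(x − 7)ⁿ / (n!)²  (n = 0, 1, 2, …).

R = 1/4

Apply the ratio test: |a_{n+1}| / |a_n| = (2n+1)·(2n+2)/(n+1)², which tends to 4 as n → ∞.
Convergence for |x − 7| · 4 < 1, i.e. |x − 7| < 1/4. So R = 1/4.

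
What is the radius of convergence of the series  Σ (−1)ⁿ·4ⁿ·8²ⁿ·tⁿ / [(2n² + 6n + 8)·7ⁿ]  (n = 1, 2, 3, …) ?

Ratio test: |a_{n+1}/a_n| = [(2n² + 6n + 8)/(2(n+1)² + 6(n+1) + 8)] · 4·64/7 → 256/7 as n → ∞.
Thus R = 1/(256/7) = 7/256.

R = 7/256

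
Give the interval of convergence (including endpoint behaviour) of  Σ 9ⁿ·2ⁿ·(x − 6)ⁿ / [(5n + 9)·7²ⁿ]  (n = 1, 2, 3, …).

[59/18, 157/18)

Ratio test: |a_{n+1}/a_n| = [(5n + 9)/(5(n+1) + 9)] · 9·2/49 → 18/49 as n → ∞.
Convergence for |x − 6| · 18/49 < 1, i.e. |x − 6| < 49/18. So R = 49/18.
Check x = 157/18: comparison with the harmonic series Σ 1/n shows the series diverges.
Check x = 59/18: an alternating series whose terms decrease to 0 in absolute value, so it converges by the Leibniz criterion.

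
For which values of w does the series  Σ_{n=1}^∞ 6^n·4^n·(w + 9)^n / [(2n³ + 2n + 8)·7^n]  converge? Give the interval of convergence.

Apply the ratio test: |a_{n+1}| / |a_n| = [(2n³ + 2n + 8)/(2(n+1)³ + 2(n+1) + 8)] · 6·4/7, which tends to 24/7 as n → ∞.
Hence the series converges for |w + 9| < 1/(24/7) = 7/24, so the radius of convergence is 7/24.
When w = -209/24, the series is dominated by a constant times Σ 1/n³, which converges (p = 3 > 1).
Endpoint w = -223/24: absolute convergence follows by limit comparison with Σ 1/n³.

[-223/24, -209/24]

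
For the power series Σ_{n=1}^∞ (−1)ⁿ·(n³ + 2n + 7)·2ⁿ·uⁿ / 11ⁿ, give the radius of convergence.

The ratio of consecutive coefficients is [((n+1)³ + 2(n+1) + 7)/(n³ + 2n + 7)] · 2/11 → 2/11.
Thus R = 1/(2/11) = 11/2.

R = 11/2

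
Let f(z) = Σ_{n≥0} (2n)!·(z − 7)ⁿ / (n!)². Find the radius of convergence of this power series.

By the ratio test, |a_{n+1}/a_n| = (2n+1)·(2n+2)/(n+1)² → 4.
Thus R = 1/(4) = 1/4.

R = 1/4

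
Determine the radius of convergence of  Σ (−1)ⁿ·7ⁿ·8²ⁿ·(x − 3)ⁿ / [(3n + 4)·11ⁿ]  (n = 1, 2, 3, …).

Apply the ratio test: |a_{n+1}| / |a_n| = [(3n + 4)/(3(n+1) + 4)] · 7·64/11, which tends to 448/11 as n → ∞.
The series converges when 448/11 · |x − 3| < 1, giving R = 11/448.

R = 11/448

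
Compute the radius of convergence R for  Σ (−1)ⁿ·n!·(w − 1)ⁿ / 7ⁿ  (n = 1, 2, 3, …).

The ratio of consecutive coefficients is (n+1) · 1/7 → ∞.
Since the ratio → ∞, the series diverges for every w ≠ 1, and R = 0.

R = 0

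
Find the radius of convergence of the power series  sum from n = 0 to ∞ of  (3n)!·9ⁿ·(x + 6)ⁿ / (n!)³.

The ratio of consecutive coefficients is (3n+1)·(3n+2)·(3n+3)/(n+1)³ · 9 → 243.
Thus R = 1/(243) = 1/243.

R = 1/243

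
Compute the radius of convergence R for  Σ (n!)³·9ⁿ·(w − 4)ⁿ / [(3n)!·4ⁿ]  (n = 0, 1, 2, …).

R = 12

Apply the ratio test: |a_{n+1}| / |a_n| = (n+1)³/[(3n+1)·(3n+2)·(3n+3)] · 9/4, which tends to 1/12 as n → ∞.
The series converges when 1/12 · |w − 4| < 1, giving R = 12.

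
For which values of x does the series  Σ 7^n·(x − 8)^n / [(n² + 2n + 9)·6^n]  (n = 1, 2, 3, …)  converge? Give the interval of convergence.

[50/7, 62/7]

The ratio of consecutive coefficients is [(n² + 2n + 9)/((n+1)² + 2(n+1) + 9)] · 7/6 → 7/6.
The series converges when 7/6 · |x − 8| < 1, giving R = 6/7.
Check x = 62/7: absolute convergence follows by limit comparison with Σ 1/n².
When x = 50/7, the series is dominated by a constant times Σ 1/n², which converges (p = 2 > 1).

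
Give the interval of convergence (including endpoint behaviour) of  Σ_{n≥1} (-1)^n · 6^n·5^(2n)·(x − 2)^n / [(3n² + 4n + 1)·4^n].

[148/75, 152/75]

Ratio test: |a_{n+1}/a_n| = [(3n² + 4n + 1)/(3(n+1)² + 4(n+1) + 1)] · 6·25/4 → 75/2 as n → ∞.
Convergence for |x − 2| · 75/2 < 1, i.e. |x − 2| < 2/75. So R = 2/75.
At x = 152/75: the series is dominated by a constant times Σ 1/n², which converges (p = 2 > 1).
Endpoint x = 148/75: the terms are on the order of 1/n², so the series converges absolutely by comparison with the p-series (p = 2 > 1).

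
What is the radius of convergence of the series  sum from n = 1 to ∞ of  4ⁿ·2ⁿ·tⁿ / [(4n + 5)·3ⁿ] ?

Apply the ratio test: |a_{n+1}| / |a_n| = [(4n + 5)/(4(n+1) + 5)] · 4·2/3, which tends to 8/3 as n → ∞.
Hence the series converges for |t| < 1/(8/3) = 3/8, so the radius of convergence is 3/8.

R = 3/8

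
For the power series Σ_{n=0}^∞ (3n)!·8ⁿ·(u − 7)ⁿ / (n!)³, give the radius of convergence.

R = 1/216

By the ratio test, |a_{n+1}/a_n| = (3n+1)·(3n+2)·(3n+3)/(n+1)³ · 8 → 216.
Convergence for |u − 7| · 216 < 1, i.e. |u − 7| < 1/216. So R = 1/216.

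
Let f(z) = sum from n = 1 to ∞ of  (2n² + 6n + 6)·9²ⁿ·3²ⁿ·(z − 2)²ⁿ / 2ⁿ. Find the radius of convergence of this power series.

R = √2/27

The ratio of consecutive coefficients is [(2(n+1)² + 6(n+1) + 6)/(2n² + 6n + 6)] · 81·9/2 → 729/2.
Writing y = (z − 2)², the series in y has radius 2/729, so |z − 2| < √(2/729) and R = √2/27.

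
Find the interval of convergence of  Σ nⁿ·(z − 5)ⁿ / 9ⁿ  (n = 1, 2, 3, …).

{5}

Root test: |a_n|^(1/n) = n/9 → ∞.
The root grows without bound, so R = 0 (convergence only at z = 5).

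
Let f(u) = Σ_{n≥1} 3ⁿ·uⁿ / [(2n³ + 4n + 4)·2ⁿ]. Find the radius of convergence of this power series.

R = 2/3

The ratio of consecutive coefficients is [(2n³ + 4n + 4)/(2(n+1)³ + 4(n+1) + 4)] · 3/2 → 3/2.
Convergence for |u| · 3/2 < 1, i.e. |u| < 2/3. So R = 2/3.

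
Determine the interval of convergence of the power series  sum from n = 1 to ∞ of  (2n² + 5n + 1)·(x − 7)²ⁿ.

Ratio test: |a_{n+1}/a_n| = (2(n+1)² + 5(n+1) + 1)/(2n² + 5n + 1) → 1 as n → ∞.
Writing y = (x − 7)², the series in y has radius 1, so |x − 7| < √(1) = 1 and R = 1.
When x = 8, the terms do not tend to 0, so the series diverges.
When x = 6, the terms have absolute value of order n², which does not tend to 0, so the series diverges by the divergence test.

(6, 8)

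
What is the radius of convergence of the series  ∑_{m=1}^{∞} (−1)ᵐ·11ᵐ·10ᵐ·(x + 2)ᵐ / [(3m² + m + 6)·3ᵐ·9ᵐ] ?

Apply the ratio test: |a_{m+1}| / |a_m| = [(3m² + m + 6)/(3(m+1)² + (m+1) + 6)] · 11·10/(3·9), which tends to 110/27 as m → ∞.
The series converges when 110/27 · |x + 2| < 1, giving R = 27/110.

R = 27/110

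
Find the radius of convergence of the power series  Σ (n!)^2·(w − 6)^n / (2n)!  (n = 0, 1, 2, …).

By the ratio test, |a_{n+1}/a_n| = (n+1)²/[(2n+1)·(2n+2)] → 1/4.
Hence the series converges for |w − 6| < 1/(1/4) = 4, so the radius of convergence is 4.

R = 4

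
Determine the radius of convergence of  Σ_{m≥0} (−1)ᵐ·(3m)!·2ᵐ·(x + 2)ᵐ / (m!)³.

R = 1/54

By the ratio test, |a_{m+1}/a_m| = (3m+1)·(3m+2)·(3m+3)/(m+1)³ · 2 → 54.
Thus R = 1/(54) = 1/54.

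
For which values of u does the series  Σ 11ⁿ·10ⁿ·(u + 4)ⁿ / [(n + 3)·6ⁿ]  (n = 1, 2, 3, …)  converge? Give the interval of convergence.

[-223/55, -217/55)

Ratio test: |a_{n+1}/a_n| = [(n + 3)/((n+1) + 3)] · 11·10/6 → 55/3 as n → ∞.
Convergence for |u + 4| · 55/3 < 1, i.e. |u + 4| < 3/55. So R = 3/55.
Endpoint u = -217/55: comparison with the harmonic series Σ 1/n shows the series diverges.
At u = -223/55: convergence follows from the alternating series test (terms decrease monotonically to 0).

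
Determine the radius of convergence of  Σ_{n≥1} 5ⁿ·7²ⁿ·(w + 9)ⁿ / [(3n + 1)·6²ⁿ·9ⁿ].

R = 324/245

Apply the ratio test: |a_{n+1}| / |a_n| = [(3n + 1)/(3(n+1) + 1)] · 5·49/(36·9), which tends to 245/324 as n → ∞.
The series converges when 245/324 · |w + 9| < 1, giving R = 324/245.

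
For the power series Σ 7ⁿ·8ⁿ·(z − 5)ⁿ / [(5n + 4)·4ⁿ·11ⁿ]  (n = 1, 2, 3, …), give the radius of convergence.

By the ratio test, |a_{n+1}/a_n| = [(5n + 4)/(5(n+1) + 4)] · 7·8/(4·11) → 14/11.
Thus R = 1/(14/11) = 11/14.

R = 11/14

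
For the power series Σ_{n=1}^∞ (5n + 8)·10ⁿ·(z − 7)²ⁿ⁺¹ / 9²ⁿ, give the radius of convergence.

Ratio test: |a_{n+1}/a_n| = [(5(n+1) + 8)/(5n + 8)] · 10/81 → 10/81 as n → ∞.
Since the exponent of (z − 7) increases by 2 each term, convergence requires |z − 7|² < 81/10, hence R = 9√10/10.

R = 9√10/10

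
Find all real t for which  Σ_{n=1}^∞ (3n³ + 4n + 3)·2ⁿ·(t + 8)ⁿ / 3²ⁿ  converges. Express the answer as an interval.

Apply the ratio test: |a_{n+1}| / |a_n| = [(3(n+1)³ + 4(n+1) + 3)/(3n³ + 4n + 3)] · 2/9, which tends to 2/9 as n → ∞.
Convergence for |t + 8| · 2/9 < 1, i.e. |t + 8| < 9/2. So R = 9/2.
Check t = -7/2: the terms do not tend to 0, so the series diverges.
Endpoint t = -25/2: the terms do not tend to 0, so the series diverges.

(-25/2, -7/2)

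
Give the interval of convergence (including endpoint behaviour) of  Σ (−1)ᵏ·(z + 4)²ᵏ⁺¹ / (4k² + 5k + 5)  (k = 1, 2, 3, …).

[-5, -3]

Ratio test: |a_{k+1}/a_k| = (4k² + 5k + 5)/(4(k+1)² + 5(k+1) + 5) → 1 as k → ∞.
Since the exponent of (z + 4) increases by 2 each term, convergence requires |z + 4|² < 1, hence R = 1.
When z = -3, the terms are on the order of 1/k², so the series converges absolutely by comparison with the p-series (p = 2 > 1).
Check z = -5: absolute convergence follows by limit comparison with Σ 1/k².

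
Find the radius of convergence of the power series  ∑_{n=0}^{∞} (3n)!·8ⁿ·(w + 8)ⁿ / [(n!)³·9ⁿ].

R = 1/24

Apply the ratio test: |a_{n+1}| / |a_n| = (3n+1)·(3n+2)·(3n+3)/(n+1)³ · 8/9, which tends to 24 as n → ∞.
Convergence for |w + 8| · 24 < 1, i.e. |w + 8| < 1/24. So R = 1/24.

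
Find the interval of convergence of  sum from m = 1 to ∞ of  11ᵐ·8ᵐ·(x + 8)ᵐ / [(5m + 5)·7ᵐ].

The ratio of consecutive coefficients is [(5m + 5)/(5(m+1) + 5)] · 11·8/7 → 88/7.
Hence the series converges for |x + 8| < 1/(88/7) = 7/88, so the radius of convergence is 7/88.
Endpoint x = -697/88: the terms behave like c/m; limit comparison with the harmonic series gives divergence.
Endpoint x = -711/88: the terms alternate in sign and decrease monotonically to 0 in absolute value (size ~ c/m), so the alternating series test gives convergence.

[-711/88, -697/88)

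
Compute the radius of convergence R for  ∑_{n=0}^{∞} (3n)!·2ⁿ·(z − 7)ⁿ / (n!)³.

Apply the ratio test: |a_{n+1}| / |a_n| = (3n+1)·(3n+2)·(3n+3)/(n+1)³ · 2, which tends to 54 as n → ∞.
Hence the series converges for |z − 7| < 1/(54) = 1/54, so the radius of convergence is 1/54.

R = 1/54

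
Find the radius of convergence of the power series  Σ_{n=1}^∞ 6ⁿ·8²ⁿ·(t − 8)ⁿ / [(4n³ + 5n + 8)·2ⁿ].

R = 1/192

By the ratio test, |a_{n+1}/a_n| = [(4n³ + 5n + 8)/(4(n+1)³ + 5(n+1) + 8)] · 6·64/2 → 192.
Hence the series converges for |t − 8| < 1/(192) = 1/192, so the radius of convergence is 1/192.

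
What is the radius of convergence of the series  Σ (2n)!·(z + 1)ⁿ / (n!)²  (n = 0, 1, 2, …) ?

R = 1/4

Apply the ratio test: |a_{n+1}| / |a_n| = (2n+1)·(2n+2)/(n+1)², which tends to 4 as n → ∞.
Thus R = 1/(4) = 1/4.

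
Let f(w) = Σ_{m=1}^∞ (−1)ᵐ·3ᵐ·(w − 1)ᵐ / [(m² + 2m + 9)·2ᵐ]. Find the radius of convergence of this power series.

Apply the ratio test: |a_{m+1}| / |a_m| = [(m² + 2m + 9)/((m+1)² + 2(m+1) + 9)] · 3/2, which tends to 3/2 as m → ∞.
Hence the series converges for |w − 1| < 1/(3/2) = 2/3, so the radius of convergence is 2/3.

R = 2/3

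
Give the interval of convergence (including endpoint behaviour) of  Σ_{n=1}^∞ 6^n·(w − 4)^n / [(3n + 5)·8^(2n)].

[-20/3, 44/3)

Ratio test: |a_{n+1}/a_n| = [(3n + 5)/(3(n+1) + 5)] · 6/64 → 3/32 as n → ∞.
Thus R = 1/(3/32) = 32/3.
Endpoint w = 44/3: the terms behave like c/n; limit comparison with the harmonic series gives divergence.
Endpoint w = -20/3: convergence follows from the alternating series test (terms decrease monotonically to 0).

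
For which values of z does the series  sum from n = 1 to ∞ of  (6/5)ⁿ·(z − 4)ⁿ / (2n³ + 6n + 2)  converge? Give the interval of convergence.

[19/6, 29/6]

The ratio of consecutive coefficients is [(2n³ + 6n + 2)/(2(n+1)³ + 6(n+1) + 2)] · 6/5 → 6/5.
Convergence for |z − 4| · 6/5 < 1, i.e. |z − 4| < 5/6. So R = 5/6.
When z = 29/6, the terms are on the order of 1/n³, so the series converges absolutely by comparison with the p-series (p = 3 > 1).
Check z = 19/6: the series is dominated by a constant times Σ 1/n³, which converges (p = 3 > 1).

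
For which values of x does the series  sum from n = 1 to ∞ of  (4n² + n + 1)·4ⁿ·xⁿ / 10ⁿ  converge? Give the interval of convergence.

(-5/2, 5/2)

The ratio of consecutive coefficients is [(4(n+1)² + (n+1) + 1)/(4n² + n + 1)] · 4/10 → 2/5.
The series converges when 2/5 · |x| < 1, giving R = 5/2.
Check x = 5/2: the n-th term does not approach 0; divergence by the term test.
When x = -5/2, the terms have absolute value of order n², which does not tend to 0, so the series diverges by the divergence test.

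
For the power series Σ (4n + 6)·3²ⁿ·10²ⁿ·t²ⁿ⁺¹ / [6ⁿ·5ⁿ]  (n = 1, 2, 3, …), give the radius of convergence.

By the ratio test, |a_{n+1}/a_n| = [(4(n+1) + 6)/(4n + 6)] · 9·100/(6·5) → 30.
Writing y = t², the series in y has radius 1/30, so |t| < √(1/30) and R = √30/30.

R = √30/30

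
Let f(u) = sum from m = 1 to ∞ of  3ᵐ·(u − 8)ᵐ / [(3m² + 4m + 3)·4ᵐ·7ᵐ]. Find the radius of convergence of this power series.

Ratio test: |a_{m+1}/a_m| = [(3m² + 4m + 3)/(3(m+1)² + 4(m+1) + 3)] · 3/(4·7) → 3/28 as m → ∞.
Thus R = 1/(3/28) = 28/3.

R = 28/3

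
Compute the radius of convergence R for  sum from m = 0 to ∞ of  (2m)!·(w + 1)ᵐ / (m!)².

Apply the ratio test: |a_{m+1}| / |a_m| = (2m+1)·(2m+2)/(m+1)², which tends to 4 as m → ∞.
Thus R = 1/(4) = 1/4.

R = 1/4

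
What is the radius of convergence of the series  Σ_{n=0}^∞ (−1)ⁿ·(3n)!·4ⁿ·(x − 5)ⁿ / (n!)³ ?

R = 1/108

Apply the ratio test: |a_{n+1}| / |a_n| = (3n+1)·(3n+2)·(3n+3)/(n+1)³ · 4, which tends to 108 as n → ∞.
The series converges when 108 · |x − 5| < 1, giving R = 1/108.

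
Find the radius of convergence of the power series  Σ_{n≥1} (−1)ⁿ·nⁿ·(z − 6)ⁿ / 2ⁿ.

R = 0

Root test: |a_n|^(1/n) = n/2 → ∞.
The root grows without bound, so R = 0 (convergence only at z = 6).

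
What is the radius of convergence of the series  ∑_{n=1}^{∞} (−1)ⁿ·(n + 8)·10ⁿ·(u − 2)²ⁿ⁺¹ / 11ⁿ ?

Ratio test: |a_{n+1}/a_n| = [((n+1) + 8)/(n + 8)] · 10/11 → 10/11 as n → ∞.
Since the exponent of (u − 2) increases by 2 each term, convergence requires |u − 2|² < 11/10, hence R = √110/10.

R = √110/10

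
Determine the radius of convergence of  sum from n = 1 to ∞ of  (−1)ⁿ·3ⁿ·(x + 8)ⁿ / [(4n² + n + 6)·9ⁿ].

Ratio test: |a_{n+1}/a_n| = [(4n² + n + 6)/(4(n+1)² + (n+1) + 6)] · 3/9 → 1/3 as n → ∞.
Hence the series converges for |x + 8| < 1/(1/3) = 3, so the radius of convergence is 3.

R = 3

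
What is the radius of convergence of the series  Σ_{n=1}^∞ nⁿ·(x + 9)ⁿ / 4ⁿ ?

R = 0

Applying the root test, |a_n|^(1/n) = n/4 → ∞.
The root grows without bound, so R = 0 (convergence only at x = -9).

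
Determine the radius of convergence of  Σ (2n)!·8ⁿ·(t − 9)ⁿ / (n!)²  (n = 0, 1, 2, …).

By the ratio test, |a_{n+1}/a_n| = (2n+1)·(2n+2)/(n+1)² · 8 → 32.
Hence the series converges for |t − 9| < 1/(32) = 1/32, so the radius of convergence is 1/32.

R = 1/32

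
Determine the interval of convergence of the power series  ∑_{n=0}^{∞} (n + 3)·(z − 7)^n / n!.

Apply the ratio test: |a_{n+1}| / |a_n| = ((n+1) + 3)/(n + 3) · 1/(n+1), which tends to 0 as n → ∞.
Since the limit is 0 < 1 for every z, the series converges on all of ℝ and R = ∞.

(−∞, ∞)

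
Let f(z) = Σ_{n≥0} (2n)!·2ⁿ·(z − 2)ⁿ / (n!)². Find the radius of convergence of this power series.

R = 1/8

Ratio test: |a_{n+1}/a_n| = (2n+1)·(2n+2)/(n+1)² · 2 → 8 as n → ∞.
The series converges when 8 · |z − 2| < 1, giving R = 1/8.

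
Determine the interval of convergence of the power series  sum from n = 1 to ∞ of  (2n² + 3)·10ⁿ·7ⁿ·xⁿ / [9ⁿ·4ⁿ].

Ratio test: |a_{n+1}/a_n| = [(2(n+1)² + 3)/(2n² + 3)] · 10·7/(9·4) → 35/18 as n → ∞.
Hence the series converges for |x| < 1/(35/18) = 18/35, so the radius of convergence is 18/35.
At x = 18/35: the terms do not tend to 0, so the series diverges.
Check x = -18/35: the terms do not tend to 0, so the series diverges.

(-18/35, 18/35)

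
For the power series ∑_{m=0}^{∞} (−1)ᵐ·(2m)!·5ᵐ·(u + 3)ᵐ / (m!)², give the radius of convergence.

By the ratio test, |a_{m+1}/a_m| = (2m+1)·(2m+2)/(m+1)² · 5 → 20.
Thus R = 1/(20) = 1/20.

R = 1/20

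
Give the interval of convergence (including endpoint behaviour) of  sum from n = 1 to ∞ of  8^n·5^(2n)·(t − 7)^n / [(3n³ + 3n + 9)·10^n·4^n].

Ratio test: |a_{n+1}/a_n| = [(3n³ + 3n + 9)/(3(n+1)³ + 3(n+1) + 9)] · 8·25/(10·4) → 5 as n → ∞.
Convergence for |t − 7| · 5 < 1, i.e. |t − 7| < 1/5. So R = 1/5.
At t = 36/5: the terms are on the order of 1/n³, so the series converges absolutely by comparison with the p-series (p = 3 > 1).
At t = 34/5: the series is dominated by a constant times Σ 1/n³, which converges (p = 3 > 1).

[34/5, 36/5]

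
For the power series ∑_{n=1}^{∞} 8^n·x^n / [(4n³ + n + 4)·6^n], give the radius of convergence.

By the ratio test, |a_{n+1}/a_n| = [(4n³ + n + 4)/(4(n+1)³ + (n+1) + 4)] · 8/6 → 4/3.
Convergence for |x| · 4/3 < 1, i.e. |x| < 3/4. So R = 3/4.

R = 3/4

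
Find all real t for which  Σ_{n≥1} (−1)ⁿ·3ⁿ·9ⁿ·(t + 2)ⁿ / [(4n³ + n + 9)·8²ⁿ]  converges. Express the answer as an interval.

[-118/27, 10/27]

The ratio of consecutive coefficients is [(4n³ + n + 9)/(4(n+1)³ + (n+1) + 9)] · 3·9/64 → 27/64.
Thus R = 1/(27/64) = 64/27.
At t = 10/27: absolute convergence follows by limit comparison with Σ 1/n³.
Endpoint t = -118/27: absolute convergence follows by limit comparison with Σ 1/n³.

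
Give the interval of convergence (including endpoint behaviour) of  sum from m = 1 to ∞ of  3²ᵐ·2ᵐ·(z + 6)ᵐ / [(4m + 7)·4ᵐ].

[-56/9, -52/9)

The ratio of consecutive coefficients is [(4m + 7)/(4(m+1) + 7)] · 9·2/4 → 9/2.
Thus R = 1/(9/2) = 2/9.
At z = -52/9: the terms behave like c/m; limit comparison with the harmonic series gives divergence.
At z = -56/9: the terms alternate in sign and decrease monotonically to 0 in absolute value (size ~ c/m), so the alternating series test gives convergence.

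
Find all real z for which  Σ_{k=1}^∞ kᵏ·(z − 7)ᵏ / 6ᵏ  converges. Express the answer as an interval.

Root test: |a_k|^(1/k) = k/6 → ∞.
Since the k-th root of |a_k| is unbounded, the series converges only at z = 7; R = 0.

{7}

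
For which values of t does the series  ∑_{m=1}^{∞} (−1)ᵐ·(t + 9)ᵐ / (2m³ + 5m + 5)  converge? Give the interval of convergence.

[-10, -8]

Apply the ratio test: |a_{m+1}| / |a_m| = (2m³ + 5m + 5)/(2(m+1)³ + 5(m+1) + 5), which tends to 1 as m → ∞.
So the series converges when |t + 9| < 1 and diverges when |t + 9| > 1; R = 1.
Endpoint t = -8: the terms are on the order of 1/m³, so the series converges absolutely by comparison with the p-series (p = 3 > 1).
Check t = -10: the terms are on the order of 1/m³, so the series converges absolutely by comparison with the p-series (p = 3 > 1).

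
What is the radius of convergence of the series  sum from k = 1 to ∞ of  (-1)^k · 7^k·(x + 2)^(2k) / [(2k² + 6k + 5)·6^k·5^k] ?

Ratio test: |a_{k+1}/a_k| = [(2k² + 6k + 5)/(2(k+1)² + 6(k+1) + 5)] · 7/(6·5) → 7/30 as k → ∞.
Since the exponent of (x + 2) increases by 2 each term, convergence requires |x + 2|² < 30/7, hence R = √210/7.

R = √210/7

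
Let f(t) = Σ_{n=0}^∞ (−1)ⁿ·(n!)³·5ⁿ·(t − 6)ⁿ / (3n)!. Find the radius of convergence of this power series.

By the ratio test, |a_{n+1}/a_n| = (n+1)³/[(3n+1)·(3n+2)·(3n+3)] · 5 → 5/27.
Thus R = 1/(5/27) = 27/5.

R = 27/5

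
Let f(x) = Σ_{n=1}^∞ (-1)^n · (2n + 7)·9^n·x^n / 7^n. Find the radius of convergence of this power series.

Apply the ratio test: |a_{n+1}| / |a_n| = [(2(n+1) + 7)/(2n + 7)] · 9/7, which tends to 9/7 as n → ∞.
The series converges when 9/7 · |x| < 1, giving R = 7/9.

R = 7/9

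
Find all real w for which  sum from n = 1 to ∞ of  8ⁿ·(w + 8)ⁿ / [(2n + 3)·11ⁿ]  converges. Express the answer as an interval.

Apply the ratio test: |a_{n+1}| / |a_n| = [(2n + 3)/(2(n+1) + 3)] · 8/11, which tends to 8/11 as n → ∞.
The series converges when 8/11 · |w + 8| < 1, giving R = 11/8.
When w = -53/8, the terms behave like c/n; limit comparison with the harmonic series gives divergence.
Check w = -75/8: an alternating series whose terms decrease to 0 in absolute value, so it converges by the Leibniz criterion.

[-75/8, -53/8)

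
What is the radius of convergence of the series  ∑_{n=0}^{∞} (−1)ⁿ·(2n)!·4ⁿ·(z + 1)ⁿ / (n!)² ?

R = 1/16

Apply the ratio test: |a_{n+1}| / |a_n| = (2n+1)·(2n+2)/(n+1)² · 4, which tends to 16 as n → ∞.
Convergence for |z + 1| · 16 < 1, i.e. |z + 1| < 1/16. So R = 1/16.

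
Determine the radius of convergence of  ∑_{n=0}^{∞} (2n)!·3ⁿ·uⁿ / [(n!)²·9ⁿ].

Apply the ratio test: |a_{n+1}| / |a_n| = (2n+1)·(2n+2)/(n+1)² · 3/9, which tends to 4/3 as n → ∞.
Thus R = 1/(4/3) = 3/4.

R = 3/4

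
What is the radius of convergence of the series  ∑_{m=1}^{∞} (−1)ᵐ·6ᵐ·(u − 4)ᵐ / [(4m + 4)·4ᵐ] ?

R = 2/3

Ratio test: |a_{m+1}/a_m| = [(4m + 4)/(4(m+1) + 4)] · 6/4 → 3/2 as m → ∞.
Convergence for |u − 4| · 3/2 < 1, i.e. |u − 4| < 2/3. So R = 2/3.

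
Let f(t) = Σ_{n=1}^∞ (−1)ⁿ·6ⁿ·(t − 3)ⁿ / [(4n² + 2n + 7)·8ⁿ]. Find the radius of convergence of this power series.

Apply the ratio test: |a_{n+1}| / |a_n| = [(4n² + 2n + 7)/(4(n+1)² + 2(n+1) + 7)] · 6/8, which tends to 3/4 as n → ∞.
The series converges when 3/4 · |t − 3| < 1, giving R = 4/3.

R = 4/3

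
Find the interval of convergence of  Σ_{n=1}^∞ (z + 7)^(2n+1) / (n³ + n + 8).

[-8, -6]

Apply the ratio test: |a_{n+1}| / |a_n| = (n³ + n + 8)/((n+1)³ + (n+1) + 8), which tends to 1 as n → ∞.
Since the exponent of (z + 7) increases by 2 each term, convergence requires |z + 7|² < 1, hence R = 1.
Endpoint z = -6: the terms are on the order of 1/n³, so the series converges absolutely by comparison with the p-series (p = 3 > 1).
Endpoint z = -8: absolute convergence follows by limit comparison with Σ 1/n³.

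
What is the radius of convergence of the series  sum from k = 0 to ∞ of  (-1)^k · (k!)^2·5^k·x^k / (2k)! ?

The ratio of consecutive coefficients is (k+1)²/[(2k+1)·(2k+2)] · 5 → 5/4.
Thus R = 1/(5/4) = 4/5.

R = 4/5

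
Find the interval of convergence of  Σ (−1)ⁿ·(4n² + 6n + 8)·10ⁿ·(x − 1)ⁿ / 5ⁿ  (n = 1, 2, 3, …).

(1/2, 3/2)

Apply the ratio test: |a_{n+1}| / |a_n| = [(4(n+1)² + 6(n+1) + 8)/(4n² + 6n + 8)] · 10/5, which tends to 2 as n → ∞.
Hence the series converges for |x − 1| < 1/(2) = 1/2, so the radius of convergence is 1/2.
Endpoint x = 3/2: the terms have absolute value of order n², which does not tend to 0, so the series diverges by the divergence test.
Endpoint x = 1/2: the n-th term does not approach 0; divergence by the term test.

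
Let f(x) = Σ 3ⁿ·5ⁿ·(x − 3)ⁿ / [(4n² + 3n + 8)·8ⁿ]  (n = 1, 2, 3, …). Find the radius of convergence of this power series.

Ratio test: |a_{n+1}/a_n| = [(4n² + 3n + 8)/(4(n+1)² + 3(n+1) + 8)] · 3·5/8 → 15/8 as n → ∞.
Hence the series converges for |x − 3| < 1/(15/8) = 8/15, so the radius of convergence is 8/15.

R = 8/15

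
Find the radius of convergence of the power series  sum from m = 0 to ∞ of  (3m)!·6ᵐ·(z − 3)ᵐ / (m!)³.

R = 1/162

By the ratio test, |a_{m+1}/a_m| = (3m+1)·(3m+2)·(3m+3)/(m+1)³ · 6 → 162.
Thus R = 1/(162) = 1/162.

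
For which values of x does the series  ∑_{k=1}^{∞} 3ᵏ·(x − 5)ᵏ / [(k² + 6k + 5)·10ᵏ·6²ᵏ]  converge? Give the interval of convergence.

[-115, 125]

The ratio of consecutive coefficients is [(k² + 6k + 5)/((k+1)² + 6(k+1) + 5)] · 3/(10·36) → 1/120.
Thus R = 1/(1/120) = 120.
At x = 125: the terms are on the order of 1/k², so the series converges absolutely by comparison with the p-series (p = 2 > 1).
Endpoint x = -115: the series is dominated by a constant times Σ 1/k², which converges (p = 2 > 1).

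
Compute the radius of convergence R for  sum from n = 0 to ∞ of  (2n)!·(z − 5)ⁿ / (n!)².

R = 1/4

By the ratio test, |a_{n+1}/a_n| = (2n+1)·(2n+2)/(n+1)² → 4.
Hence the series converges for |z − 5| < 1/(4) = 1/4, so the radius of convergence is 1/4.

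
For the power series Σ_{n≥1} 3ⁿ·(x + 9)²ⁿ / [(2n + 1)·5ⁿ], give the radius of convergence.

Apply the ratio test: |a_{n+1}| / |a_n| = [(2n + 1)/(2(n+1) + 1)] · 3/5, which tends to 3/5 as n → ∞.
Writing y = (x + 9)², the series in y has radius 5/3, so |x + 9| < √(5/3) and R = √15/3.

R = √15/3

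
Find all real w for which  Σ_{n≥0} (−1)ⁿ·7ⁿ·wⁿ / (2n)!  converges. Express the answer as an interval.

(−∞, ∞)

Apply the ratio test: |a_{n+1}| / |a_n| = 7 · 1/[(2n+1)·(2n+2)], which tends to 0 as n → ∞.
The ratio tends to 0 regardless of w, hence R = ∞.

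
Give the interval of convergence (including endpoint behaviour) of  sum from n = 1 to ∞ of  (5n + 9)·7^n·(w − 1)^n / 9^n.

(-2/7, 16/7)

Ratio test: |a_{n+1}/a_n| = [(5(n+1) + 9)/(5n + 9)] · 7/9 → 7/9 as n → ∞.
Convergence for |w − 1| · 7/9 < 1, i.e. |w − 1| < 9/7. So R = 9/7.
Endpoint w = 16/7: the n-th term does not approach 0; divergence by the term test.
Check w = -2/7: the terms do not tend to 0, so the series diverges.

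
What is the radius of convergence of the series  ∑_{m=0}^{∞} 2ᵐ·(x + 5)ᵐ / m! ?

Ratio test: |a_{m+1}/a_m| = 2 · 1/(m+1) → 0 as m → ∞.
The ratio tends to 0 regardless of x, hence R = ∞.

R = ∞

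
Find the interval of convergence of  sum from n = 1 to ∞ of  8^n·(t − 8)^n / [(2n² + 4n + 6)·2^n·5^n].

[27/4, 37/4]

Ratio test: |a_{n+1}/a_n| = [(2n² + 4n + 6)/(2(n+1)² + 4(n+1) + 6)] · 8/(2·5) → 4/5 as n → ∞.
Convergence for |t − 8| · 4/5 < 1, i.e. |t − 8| < 5/4. So R = 5/4.
At t = 37/4: the series is dominated by a constant times Σ 1/n², which converges (p = 2 > 1).
Endpoint t = 27/4: the terms are on the order of 1/n², so the series converges absolutely by comparison with the p-series (p = 2 > 1).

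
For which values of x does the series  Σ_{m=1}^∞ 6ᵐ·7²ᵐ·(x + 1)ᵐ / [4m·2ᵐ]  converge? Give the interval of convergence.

Ratio test: |a_{m+1}/a_m| = [4m/4(m+1)] · 6·49/2 → 147 as m → ∞.
Hence the series converges for |x + 1| < 1/(147) = 1/147, so the radius of convergence is 1/147.
Check x = -146/147: comparison with the harmonic series Σ 1/m shows the series diverges.
At x = -148/147: the terms alternate in sign and decrease monotonically to 0 in absolute value (size ~ c/m), so the alternating series test gives convergence.

[-148/147, -146/147)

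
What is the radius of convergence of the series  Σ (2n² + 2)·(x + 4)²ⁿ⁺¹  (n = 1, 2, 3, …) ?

Apply the ratio test: |a_{n+1}| / |a_n| = (2(n+1)² + 2)/(2n² + 2), which tends to 1 as n → ∞.
Since the exponent of (x + 4) increases by 2 each term, convergence requires |x + 4|² < 1, hence R = 1.

R = 1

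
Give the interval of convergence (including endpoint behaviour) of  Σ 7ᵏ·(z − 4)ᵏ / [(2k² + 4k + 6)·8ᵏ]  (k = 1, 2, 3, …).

[20/7, 36/7]

Apply the ratio test: |a_{k+1}| / |a_k| = [(2k² + 4k + 6)/(2(k+1)² + 4(k+1) + 6)] · 7/8, which tends to 7/8 as k → ∞.
The series converges when 7/8 · |z − 4| < 1, giving R = 8/7.
Endpoint z = 36/7: the series is dominated by a constant times Σ 1/k², which converges (p = 2 > 1).
When z = 20/7, the terms are on the order of 1/k², so the series converges absolutely by comparison with the p-series (p = 2 > 1).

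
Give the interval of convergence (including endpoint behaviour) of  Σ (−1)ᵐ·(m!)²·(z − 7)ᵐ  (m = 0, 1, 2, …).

The ratio of consecutive coefficients is (m+1)² → ∞.
Since the ratio → ∞, the series diverges for every z ≠ 7, and R = 0.

{7}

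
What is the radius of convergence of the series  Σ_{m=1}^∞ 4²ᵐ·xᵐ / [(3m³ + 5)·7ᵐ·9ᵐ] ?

By the ratio test, |a_{m+1}/a_m| = [(3m³ + 5)/(3(m+1)³ + 5)] · 16/(7·9) → 16/63.
Thus R = 1/(16/63) = 63/16.

R = 63/16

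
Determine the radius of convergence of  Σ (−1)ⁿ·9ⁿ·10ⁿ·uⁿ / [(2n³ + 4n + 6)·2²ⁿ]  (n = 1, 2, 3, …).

By the ratio test, |a_{n+1}/a_n| = [(2n³ + 4n + 6)/(2(n+1)³ + 4(n+1) + 6)] · 9·10/4 → 45/2.
Convergence for |u| · 45/2 < 1, i.e. |u| < 2/45. So R = 2/45.

R = 2/45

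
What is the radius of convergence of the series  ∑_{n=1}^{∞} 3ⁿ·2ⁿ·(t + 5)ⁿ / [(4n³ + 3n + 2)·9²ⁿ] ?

R = 27/2

Ratio test: |a_{n+1}/a_n| = [(4n³ + 3n + 2)/(4(n+1)³ + 3(n+1) + 2)] · 3·2/81 → 2/27 as n → ∞.
The series converges when 2/27 · |t + 5| < 1, giving R = 27/2.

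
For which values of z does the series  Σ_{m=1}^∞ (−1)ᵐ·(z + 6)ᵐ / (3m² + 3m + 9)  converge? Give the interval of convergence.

By the ratio test, |a_{m+1}/a_m| = (3m² + 3m + 9)/(3(m+1)² + 3(m+1) + 9) → 1.
Convergence for |z + 6| < 1, so R = 1.
When z = -5, the terms are on the order of 1/m², so the series converges absolutely by comparison with the p-series (p = 2 > 1).
Endpoint z = -7: the terms are on the order of 1/m², so the series converges absolutely by comparison with the p-series (p = 2 > 1).

[-7, -5]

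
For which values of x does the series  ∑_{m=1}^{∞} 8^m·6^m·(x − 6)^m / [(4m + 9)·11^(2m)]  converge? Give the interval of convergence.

[167/48, 409/48)

The ratio of consecutive coefficients is [(4m + 9)/(4(m+1) + 9)] · 8·6/121 → 48/121.
Convergence for |x − 6| · 48/121 < 1, i.e. |x − 6| < 121/48. So R = 121/48.
Endpoint x = 409/48: comparison with the harmonic series Σ 1/m shows the series diverges.
At x = 167/48: an alternating series whose terms decrease to 0 in absolute value, so it converges by the Leibniz criterion.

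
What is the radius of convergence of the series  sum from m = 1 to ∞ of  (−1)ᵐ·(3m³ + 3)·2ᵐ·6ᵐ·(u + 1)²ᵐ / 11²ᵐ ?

Apply the ratio test: |a_{m+1}| / |a_m| = [(3(m+1)³ + 3)/(3m³ + 3)] · 2·6/121, which tends to 12/121 as m → ∞.
Since the exponent of (u + 1) increases by 2 each term, convergence requires |u + 1|² < 121/12, hence R = 11√3/6.

R = 11√3/6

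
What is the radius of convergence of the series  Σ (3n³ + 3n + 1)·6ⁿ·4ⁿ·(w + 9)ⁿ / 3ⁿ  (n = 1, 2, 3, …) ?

R = 1/8

Ratio test: |a_{n+1}/a_n| = [(3(n+1)³ + 3(n+1) + 1)/(3n³ + 3n + 1)] · 6·4/3 → 8 as n → ∞.
Hence the series converges for |w + 9| < 1/(8) = 1/8, so the radius of convergence is 1/8.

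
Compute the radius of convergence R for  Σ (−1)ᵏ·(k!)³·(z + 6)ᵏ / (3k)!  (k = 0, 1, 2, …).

The ratio of consecutive coefficients is (k+1)³/[(3k+1)·(3k+2)·(3k+3)] → 1/27.
Hence the series converges for |z + 6| < 1/(1/27) = 27, so the radius of convergence is 27.

R = 27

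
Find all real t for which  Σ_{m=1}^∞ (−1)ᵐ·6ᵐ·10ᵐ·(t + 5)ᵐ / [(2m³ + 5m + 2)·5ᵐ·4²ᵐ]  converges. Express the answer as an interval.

Ratio test: |a_{m+1}/a_m| = [(2m³ + 5m + 2)/(2(m+1)³ + 5(m+1) + 2)] · 6·10/(5·16) → 3/4 as m → ∞.
Convergence for |t + 5| · 3/4 < 1, i.e. |t + 5| < 4/3. So R = 4/3.
Endpoint t = -11/3: the series is dominated by a constant times Σ 1/m³, which converges (p = 3 > 1).
Check t = -19/3: the series is dominated by a constant times Σ 1/m³, which converges (p = 3 > 1).

[-19/3, -11/3]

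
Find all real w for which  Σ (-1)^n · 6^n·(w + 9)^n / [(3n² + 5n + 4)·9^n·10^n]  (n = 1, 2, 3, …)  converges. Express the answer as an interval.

By the ratio test, |a_{n+1}/a_n| = [(3n² + 5n + 4)/(3(n+1)² + 5(n+1) + 4)] · 6/(9·10) → 1/15.
Hence the series converges for |w + 9| < 1/(1/15) = 15, so the radius of convergence is 15.
When w = 6, the terms are on the order of 1/n², so the series converges absolutely by comparison with the p-series (p = 2 > 1).
Endpoint w = -24: the series is dominated by a constant times Σ 1/n², which converges (p = 2 > 1).

[-24, 6]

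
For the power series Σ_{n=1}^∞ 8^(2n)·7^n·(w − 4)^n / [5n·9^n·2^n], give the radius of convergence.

R = 9/224

The ratio of consecutive coefficients is [5n/5(n+1)] · 64·7/(9·2) → 224/9.
Thus R = 1/(224/9) = 9/224.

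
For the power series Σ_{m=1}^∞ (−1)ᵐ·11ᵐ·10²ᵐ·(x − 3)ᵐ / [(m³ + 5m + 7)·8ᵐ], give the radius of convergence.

R = 2/275

Apply the ratio test: |a_{m+1}| / |a_m| = [(m³ + 5m + 7)/((m+1)³ + 5(m+1) + 7)] · 11·100/8, which tends to 275/2 as m → ∞.
The series converges when 275/2 · |x − 3| < 1, giving R = 2/275.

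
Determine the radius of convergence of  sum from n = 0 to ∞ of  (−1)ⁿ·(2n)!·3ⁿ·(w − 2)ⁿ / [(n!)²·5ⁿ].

R = 5/12

By the ratio test, |a_{n+1}/a_n| = (2n+1)·(2n+2)/(n+1)² · 3/5 → 12/5.
Thus R = 1/(12/5) = 5/12.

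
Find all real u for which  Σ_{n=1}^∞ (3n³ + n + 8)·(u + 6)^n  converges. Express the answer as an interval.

(-7, -5)

Apply the ratio test: |a_{n+1}| / |a_n| = (3(n+1)³ + (n+1) + 8)/(3n³ + n + 8), which tends to 1 as n → ∞.
Convergence for |u + 6| < 1, so R = 1.
Check u = -5: the terms have absolute value of order n³, which does not tend to 0, so the series diverges by the divergence test.
When u = -7, the terms have absolute value of order n³, which does not tend to 0, so the series diverges by the divergence test.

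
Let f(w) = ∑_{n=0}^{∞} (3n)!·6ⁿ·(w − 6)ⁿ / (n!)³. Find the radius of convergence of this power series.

R = 1/162

The ratio of consecutive coefficients is (3n+1)·(3n+2)·(3n+3)/(n+1)³ · 6 → 162.
The series converges when 162 · |w − 6| < 1, giving R = 1/162.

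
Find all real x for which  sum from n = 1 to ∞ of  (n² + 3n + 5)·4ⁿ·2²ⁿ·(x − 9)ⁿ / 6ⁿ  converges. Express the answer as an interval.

(69/8, 75/8)

Ratio test: |a_{n+1}/a_n| = [((n+1)² + 3(n+1) + 5)/(n² + 3n + 5)] · 4·4/6 → 8/3 as n → ∞.
The series converges when 8/3 · |x − 9| < 1, giving R = 3/8.
When x = 75/8, the terms have absolute value of order n², which does not tend to 0, so the series diverges by the divergence test.
At x = 69/8: the terms do not tend to 0, so the series diverges.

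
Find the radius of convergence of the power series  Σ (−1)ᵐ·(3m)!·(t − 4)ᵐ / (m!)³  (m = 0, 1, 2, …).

R = 1/27

Ratio test: |a_{m+1}/a_m| = (3m+1)·(3m+2)·(3m+3)/(m+1)³ → 27 as m → ∞.
Thus R = 1/(27) = 1/27.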